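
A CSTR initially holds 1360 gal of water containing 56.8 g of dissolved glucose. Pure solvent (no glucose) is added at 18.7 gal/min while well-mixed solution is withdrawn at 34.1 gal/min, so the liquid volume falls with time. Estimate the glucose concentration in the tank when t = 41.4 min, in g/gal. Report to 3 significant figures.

0.0194 g/gal

Let m(t) be the amount of glucose. Volume: V(t) = V₀ + (Q_in − Q_out) t = 1360 − 15.400 t; V(41.4) = 722.44 gal.
Solute balance: dm/dt = 0 − Q_out C = −Q_out m/V(t).
dm/m = −Q_out dt/(V₀ − 15.400 t); integrating gives ln(m/m₀) = −(Q_out/(Q_in−Q_out)) ln(V/V₀).
m = m₀ (V₀/V)^(Q_out/(Q_in−Q_out)) = 56.8 × (1360/722.44)^(-2.2143) = 13.996 g.
C = m/V = 13.996/722.44 = 0.019373 g/gal.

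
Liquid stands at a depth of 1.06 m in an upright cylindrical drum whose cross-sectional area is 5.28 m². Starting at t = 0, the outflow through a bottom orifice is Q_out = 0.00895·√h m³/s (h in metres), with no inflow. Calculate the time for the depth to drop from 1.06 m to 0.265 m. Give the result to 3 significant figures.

With no inflow, A dh/dt = −0.00895 √h.
Separate and integrate: 2(√h − √h₀) = −(0.00895/A) t.
t = 2A(√h₀ − √h)/0.00895 = 2·5.28·(√1.06 − √0.265)/0.00895
  = 10.560 × (1.0296 − 0.51478) / 0.00895 = 607.38 s.

607 s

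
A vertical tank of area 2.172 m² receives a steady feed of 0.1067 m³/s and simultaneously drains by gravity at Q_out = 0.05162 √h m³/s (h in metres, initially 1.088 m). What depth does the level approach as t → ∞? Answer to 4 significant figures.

A dh/dt = Q_in − 0.05162 √h. Steady state requires inflow = outflow:
Q_in = 0.05162 √h_ss ⇒ √h_ss = 0.1067/0.05162 = 2.06703.
h_ss = 2.06703² = 4.27261 m. (Since h₀ = 1.088 m < h_ss, the level will rise toward this value.)

4.273 m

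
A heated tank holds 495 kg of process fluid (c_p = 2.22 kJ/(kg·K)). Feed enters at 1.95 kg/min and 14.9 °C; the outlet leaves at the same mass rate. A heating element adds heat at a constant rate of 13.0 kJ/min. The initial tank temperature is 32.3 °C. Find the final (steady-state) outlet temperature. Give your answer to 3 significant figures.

M c_p dT/dt = ṁ c_p (T_in − T) + Q̇.
At steady state dT/dt = 0 ⇒ T_ss = T_in + Q̇/(ṁ c_p) = 14.9 + 13.0/(1.95·2.22) = 17.903 °C.

17.9 °C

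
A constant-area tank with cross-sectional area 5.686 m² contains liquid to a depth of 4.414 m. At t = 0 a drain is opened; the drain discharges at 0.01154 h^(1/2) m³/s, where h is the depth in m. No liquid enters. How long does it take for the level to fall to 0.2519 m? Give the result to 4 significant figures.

Unsteady balance on liquid volume: A dh/dt = −0.01154 √h.
This is separable: 2 d(√h)/dt = −0.01154/A, so √h = √h₀ − (0.01154/(2A)) t.
t = 2A(√h₀ − √h)/0.01154 = 2·5.686·(√4.414 − √0.2519)/0.01154
  = 11.3720 × (2.10095 − 0.501896) / 0.01154 = 1575.78 s.

1576 s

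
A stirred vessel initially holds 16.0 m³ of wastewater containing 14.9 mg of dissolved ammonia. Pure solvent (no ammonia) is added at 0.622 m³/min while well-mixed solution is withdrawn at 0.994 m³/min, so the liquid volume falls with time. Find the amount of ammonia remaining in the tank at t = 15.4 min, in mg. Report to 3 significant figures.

Total volume: dV/dt = Q_in − Q_out = -0.37200 m³/min, so V(t) = 16.0 − 0.37200 t and V(15.4) = 10.271 m³.
Species balance (pure solvent in): dm/dt = −Q_out · m/V(t).
dm/m = −Q_out dt/(V₀ − 0.37200 t); integrating gives ln(m/m₀) = −(Q_out/(Q_in−Q_out)) ln(V/V₀).
m = m₀ (V₀/V)^(Q_out/(Q_in−Q_out)) = 14.9 × (16.0/10.271)^(-2.6720) = 4.5585 mg.

4.56 mg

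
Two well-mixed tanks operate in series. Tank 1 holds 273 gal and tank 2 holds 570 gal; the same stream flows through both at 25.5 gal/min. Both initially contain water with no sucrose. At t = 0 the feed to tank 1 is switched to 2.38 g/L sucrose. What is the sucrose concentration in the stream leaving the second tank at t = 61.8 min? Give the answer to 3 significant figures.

2.10 g/L

Time constants: τᵢ = Vᵢ/Q for each well-mixed tank.
τ₁ = 273/25.5 = 10.706 min; τ₂ = 570/25.5 = 22.353 min.
Solving the cascade with C₁(0)=C₂(0)=0 gives C₂(t) = C_in[1 − (τ₁ e^(−t/τ₁) − τ₂ e^(−t/τ₂))/(τ₁ − τ₂)].
At t = 61.8: e^(−t/τ₁) = 0.0031119, e^(−t/τ₂) = 0.062993.
C₂ = 2.38·[1 − (10.706·0.0031119 − 22.353·0.062993)/(-11.647)] = 2.38·0.88197 = 2.0991 g/L.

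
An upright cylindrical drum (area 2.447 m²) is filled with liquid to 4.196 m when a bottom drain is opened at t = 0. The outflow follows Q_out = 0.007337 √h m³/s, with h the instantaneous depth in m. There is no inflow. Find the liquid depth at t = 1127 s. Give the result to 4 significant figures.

0.1288 m

A dh/dt = −Q_out = −0.007337 √h.
This is separable: 2 d(√h)/dt = −0.007337/A, so √h = √h₀ − (0.007337/(2A)) t.
√h = √4.196 − 0.007337·1127/(2·2.447) = 2.04841 − 1.68958 = 0.358835.
h = 0.358835² = 0.128763 m.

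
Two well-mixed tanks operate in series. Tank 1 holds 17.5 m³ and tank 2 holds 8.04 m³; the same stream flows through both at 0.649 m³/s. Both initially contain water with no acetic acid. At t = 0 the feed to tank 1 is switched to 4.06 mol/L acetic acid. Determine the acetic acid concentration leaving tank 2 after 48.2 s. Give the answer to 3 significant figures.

Species balance on tank i: dCᵢ/dt = (Cᵢ₋₁ − Cᵢ)/τᵢ with τᵢ = Vᵢ/Q.
τ₁ = 17.5/0.649 = 26.965 s; τ₂ = 8.04/0.649 = 12.388 s.
Solving the cascade with C₁(0)=C₂(0)=0 gives C₂(t) = C_in[1 − (τ₁ e^(−t/τ₁) − τ₂ e^(−t/τ₂))/(τ₁ − τ₂)].
At t = 48.2: e^(−t/τ₁) = 0.16737, e^(−t/τ₂) = 0.020430.
C₂ = 4.06·[1 − (26.965·0.16737 − 12.388·0.020430)/(14.576)] = 4.06·0.70774 = 2.8734 mol/L.

2.87 mol/L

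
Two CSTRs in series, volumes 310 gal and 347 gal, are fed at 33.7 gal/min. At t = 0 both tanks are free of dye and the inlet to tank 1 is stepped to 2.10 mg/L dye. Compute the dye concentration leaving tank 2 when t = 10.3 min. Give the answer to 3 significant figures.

Each tank obeys Vᵢ dCᵢ/dt = Q(Cᵢ₋₁ − Cᵢ), so τᵢ = Vᵢ/Q.
τ₁ = 310/33.7 = 9.1988 min; τ₂ = 347/33.7 = 10.297 min.
Solving the cascade with C₁(0)=C₂(0)=0 gives C₂(t) = C_in[1 − (τ₁ e^(−t/τ₁) − τ₂ e^(−t/τ₂))/(τ₁ − τ₂)].
At t = 10.3: e^(−t/τ₁) = 0.32637, e^(−t/τ₂) = 0.36776.
C₂ = 2.10·[1 − (9.1988·0.32637 − 10.297·0.36776)/(-1.0979)] = 2.10·0.28547 = 0.59949 mg/L.

0.599 mg/L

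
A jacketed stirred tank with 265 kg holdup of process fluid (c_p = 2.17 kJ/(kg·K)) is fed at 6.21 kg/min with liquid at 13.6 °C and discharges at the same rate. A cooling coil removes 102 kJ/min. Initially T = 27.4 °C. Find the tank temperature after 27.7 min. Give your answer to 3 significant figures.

17.2 °C

M c_p dT/dt = ṁ c_p (T_in − T) − Q̇.
τ = M/ṁ = 42.673 min; T_ss = T_in − Q̇/(ṁ c_p) = 13.6 − 102/(6.21·2.17) = 6.0308 °C.
This is linear first-order; T(t) = T_ss + (T₀ − T_ss) e^(−t/τ).
T(27.7) = 6.0308 + (21.369)·e^(−27.7/42.673) = 6.0308 + (21.369)·0.52250 = 17.196 °C.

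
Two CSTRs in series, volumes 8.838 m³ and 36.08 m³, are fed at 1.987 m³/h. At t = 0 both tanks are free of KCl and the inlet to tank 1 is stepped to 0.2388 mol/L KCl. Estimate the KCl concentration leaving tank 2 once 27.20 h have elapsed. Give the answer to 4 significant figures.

Species balance on tank i: dCᵢ/dt = (Cᵢ₋₁ − Cᵢ)/τᵢ with τᵢ = Vᵢ/Q.
τ₁ = 8.838/1.987 = 4.44791 h; τ₂ = 36.08/1.987 = 18.1580 h.
Tank 1: C₁ = C_in(1 − e^(−t/τ₁)). Tank 2 (τ₁ ≠ τ₂): C₂ = C_in[1 − (τ₁ e^(−t/τ₁) − τ₂ e^(−t/τ₂))/(τ₁ − τ₂)].
At t = 27.20: e^(−t/τ₁) = 0.00220897, e^(−t/τ₂) = 0.223586.
C₂ = 0.2388·[1 − (4.44791·0.00220897 − 18.1580·0.223586)/(-13.7101)] = 0.2388·0.704594 = 0.168257 mol/L.

0.1683 mol/L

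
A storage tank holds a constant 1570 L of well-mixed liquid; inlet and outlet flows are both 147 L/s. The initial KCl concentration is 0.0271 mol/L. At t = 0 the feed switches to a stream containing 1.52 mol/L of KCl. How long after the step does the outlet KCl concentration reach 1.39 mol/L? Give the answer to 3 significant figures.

26.1 s

Species balance: V dC/dt = Q(C_in − C) ⇒ τ = V/Q = 10.680 s.
C(t) = C_in + (C₀ − C_in) e^(−t/τ). Set C = 1.39 and solve for t:
e^(−t/τ) = (C − C_in)/(C₀ − C_in) = (1.39 − 1.52)/(0.0271 − 1.52) = 0.087079
t = −τ ln(…) = 10.680 × 2.4409 = 26.070 s.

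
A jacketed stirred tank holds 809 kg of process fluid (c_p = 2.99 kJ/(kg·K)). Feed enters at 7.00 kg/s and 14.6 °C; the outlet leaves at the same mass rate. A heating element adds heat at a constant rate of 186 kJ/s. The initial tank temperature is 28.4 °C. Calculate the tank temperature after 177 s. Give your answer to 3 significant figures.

M c_p dT/dt = ṁ c_p (T_in − T) + Q̇.
τ = M/ṁ = 115.57 s; T_ss = T_in + Q̇/(ṁ c_p) = 14.6 + 186/(7.00·2.99) = 23.487 °C.
Integrating: T(t) = T_ss + (T₀ − T_ss) e^(−t/τ).
T(177) = 23.487 + (4.9132)·e^(−177/115.57) = 23.487 + (4.9132)·0.21621 = 24.549 °C.

24.5 °C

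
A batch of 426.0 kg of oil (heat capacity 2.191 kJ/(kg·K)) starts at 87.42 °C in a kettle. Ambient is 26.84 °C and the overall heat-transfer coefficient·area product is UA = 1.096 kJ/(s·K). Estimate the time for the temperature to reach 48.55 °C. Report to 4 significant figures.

Lumped-capacitance energy balance: M c_p dT/dt = UA(T_amb − T).
τ = M c_p/UA = 851.611 s; T_ss = T_amb = 26.8400 °C.
T(t) = T_ss + (T₀ − T_ss)e^(−t/τ); set T = 48.55:
t = −τ ln[(T − T_ss)/(T₀ − T_ss)] = −851.611 · ln(0.358369) = 873.917 s.

873.9 s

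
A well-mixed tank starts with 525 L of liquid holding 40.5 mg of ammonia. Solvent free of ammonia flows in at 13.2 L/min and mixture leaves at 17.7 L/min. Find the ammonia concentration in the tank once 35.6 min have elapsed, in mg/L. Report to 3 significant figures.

0.0265 mg/L

Let m(t) be the amount of ammonia. Volume: V(t) = V₀ + (Q_in − Q_out) t = 525 − 4.5000 t; V(35.6) = 364.80 L.
Solute balance: dm/dt = 0 − Q_out C = −Q_out m/V(t).
Separate: dm/m = −Q_out dt/V(t) ⇒ ln(m/m₀) = −(Q_out/(Q_in−Q_out)) ln(V/V₀).
m = m₀ (V₀/V)^(Q_out/(Q_in−Q_out)) = 40.5 × (525/364.80)^(-3.9333) = 9.6734 mg.
C = m/V = 9.6734/364.80 = 0.026517 mg/L.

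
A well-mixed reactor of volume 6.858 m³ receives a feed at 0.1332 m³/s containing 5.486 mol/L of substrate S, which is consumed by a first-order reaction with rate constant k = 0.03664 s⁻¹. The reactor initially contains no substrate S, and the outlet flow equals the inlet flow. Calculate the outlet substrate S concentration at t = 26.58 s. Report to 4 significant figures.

1.472 mol/L

V dC/dt = Q(C_in − C) − k V C.
dC/dt = (Q/V) C_in − (Q/V + k) C; effective rate a = Q/V + k = 0.0194226 + 0.03664 = 0.0560626 s⁻¹.
C_ss = Q C_in/(Q + kV) = 1.90059 mol/L; C(t) = C_ss + (C₀ − C_ss) e^(−a t).
C(26.58) = 1.90059 + (-1.90059)·e^(−0.0560626·26.58) = 1.90059 + (-1.90059)·0.225340 = 1.47231 mol/L.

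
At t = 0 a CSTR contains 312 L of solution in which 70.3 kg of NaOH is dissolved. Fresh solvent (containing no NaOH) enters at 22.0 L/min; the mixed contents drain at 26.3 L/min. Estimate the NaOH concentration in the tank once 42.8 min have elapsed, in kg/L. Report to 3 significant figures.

0.00236 kg/L

Let m(t) be the amount of NaOH. Volume: V(t) = V₀ + (Q_in − Q_out) t = 312 − 4.3000 t; V(42.8) = 127.96 L.
No NaOH enters, so dm/dt = −Q_out · (m/V).
Separate: dm/m = −Q_out dt/V(t) ⇒ ln(m/m₀) = −(Q_out/(Q_in−Q_out)) ln(V/V₀).
m = m₀ (V₀/V)^(Q_out/(Q_in−Q_out)) = 70.3 × (312/127.96)^(-6.1163) = 0.30162 kg.
C = m/V = 0.30162/127.96 = 0.0023572 kg/L.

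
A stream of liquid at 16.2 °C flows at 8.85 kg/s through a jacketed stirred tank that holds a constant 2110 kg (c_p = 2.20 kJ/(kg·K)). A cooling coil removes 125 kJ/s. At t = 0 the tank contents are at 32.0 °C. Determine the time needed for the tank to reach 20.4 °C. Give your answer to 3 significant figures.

M c_p dT/dt = ṁ c_p (T_in − T) − Q̇.
τ = M/ṁ = 238.42 s; T_ss = T_in − Q̇/(ṁ c_p) = 9.7799 °C.
T(t) = T_ss + (T₀ − T_ss) e^(−t/τ). Set T = 20.4:
e^(−t/τ) = (20.4 − 9.7799)/(32.0 − 9.7799) = 0.47795
t = −238.42 · ln(0.47795) = 176.01 s.

176 s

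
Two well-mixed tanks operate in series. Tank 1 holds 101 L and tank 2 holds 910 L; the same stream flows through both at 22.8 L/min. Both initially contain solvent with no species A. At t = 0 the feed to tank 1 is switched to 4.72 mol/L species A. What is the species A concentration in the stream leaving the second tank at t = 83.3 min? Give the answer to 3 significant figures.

Species balance on tank i: dCᵢ/dt = (Cᵢ₋₁ − Cᵢ)/τᵢ with τᵢ = Vᵢ/Q.
τ₁ = 101/22.8 = 4.4298 min; τ₂ = 910/22.8 = 39.912 min.
Tank 1: C₁ = C_in(1 − e^(−t/τ₁)). Tank 2 (τ₁ ≠ τ₂): C₂ = C_in[1 − (τ₁ e^(−t/τ₁) − τ₂ e^(−t/τ₂))/(τ₁ − τ₂)].
At t = 83.3: e^(−t/τ₁) = 6.8135e-09, e^(−t/τ₂) = 0.12405.
C₂ = 4.72·[1 − (4.4298·6.8135e-09 − 39.912·0.12405)/(-35.482)] = 4.72·0.86046 = 4.0614 mol/L.

4.06 mol/L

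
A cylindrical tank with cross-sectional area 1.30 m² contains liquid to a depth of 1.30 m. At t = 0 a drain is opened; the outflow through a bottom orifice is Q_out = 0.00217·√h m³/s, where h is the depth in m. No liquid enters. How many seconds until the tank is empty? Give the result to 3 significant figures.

1370 s

Unsteady balance on liquid volume: A dh/dt = −0.00217 √h.
Separate and integrate: 2(√h − √h₀) = −(0.00217/A) t.
Set h = 0: 2√h₀ = (0.00217/A) t_empty ⇒ t_empty = 2A√h₀/0.00217.
t_empty = 2·1.30·√1.30/0.00217 = 2.6000·1.1402/0.00217 = 1366.1 s.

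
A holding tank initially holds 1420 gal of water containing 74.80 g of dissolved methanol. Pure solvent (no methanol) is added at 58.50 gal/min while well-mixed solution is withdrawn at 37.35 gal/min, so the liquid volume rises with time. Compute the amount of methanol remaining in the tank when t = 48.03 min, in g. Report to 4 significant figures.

Total volume: dV/dt = Q_in − Q_out = 21.1500 gal/min, so V(t) = 1420 + 21.1500 t and V(48.03) = 2435.83 gal.
No methanol enters, so dm/dt = −Q_out · (m/V).
dm/m = −Q_out dt/(V₀ + 21.1500 t); integrating gives ln(m/m₀) = −(Q_out/(Q_in−Q_out)) ln(V/V₀).
m = m₀ (V₀/V)^(Q_out/(Q_in−Q_out)) = 74.80 × (1420/2435.83)^(1.76596) = 28.8425 g.

28.84 g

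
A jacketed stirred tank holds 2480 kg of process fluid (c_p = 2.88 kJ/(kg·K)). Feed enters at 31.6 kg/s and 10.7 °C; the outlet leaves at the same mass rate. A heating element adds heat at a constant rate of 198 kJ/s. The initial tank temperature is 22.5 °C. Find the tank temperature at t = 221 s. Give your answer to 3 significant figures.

13.5 °C

Heat balance on the well-mixed liquid: M c_p dT/dt = ṁ c_p (T_in − T) + 198.
Rearrange: dT/dt = (T_ss − T)/τ with τ = M/ṁ = 78.481 s and T_ss = T_in + Q̇/(ṁ c_p) = 12.876 °C.
Solution: T(t) = T_ss + (T₀ − T_ss) e^(−t/τ).
T(221) = 12.876 + (9.6244)·e^(−221/78.481) = 12.876 + (9.6244)·0.059847 = 13.452 °C.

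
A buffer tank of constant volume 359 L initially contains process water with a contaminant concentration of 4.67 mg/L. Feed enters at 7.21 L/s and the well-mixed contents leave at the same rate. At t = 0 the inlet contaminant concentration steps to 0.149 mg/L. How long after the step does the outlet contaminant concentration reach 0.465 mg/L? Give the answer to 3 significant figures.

132 s

Mass balance on the solute (V constant): V dC/dt = Q(C_in − C), so τ = V/Q = 49.792 s.
C(t) = C_in + (C₀ − C_in) e^(−t/τ). Set C = 0.465 and solve for t:
e^(−t/τ) = (C − C_in)/(C₀ − C_in) = (0.465 − 0.149)/(4.67 − 0.149) = 0.069896
t = −τ ln(…) = 49.792 × 2.6607 = 132.48 s.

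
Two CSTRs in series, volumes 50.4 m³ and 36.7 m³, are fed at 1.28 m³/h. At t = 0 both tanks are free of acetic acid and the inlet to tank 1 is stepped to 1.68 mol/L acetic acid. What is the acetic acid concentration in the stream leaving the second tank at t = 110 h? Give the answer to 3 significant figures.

Species balance on tank i: dCᵢ/dt = (Cᵢ₋₁ − Cᵢ)/τᵢ with τᵢ = Vᵢ/Q.
τ₁ = 50.4/1.28 = 39.375 h; τ₂ = 36.7/1.28 = 28.672 h.
Solving the cascade with C₁(0)=C₂(0)=0 gives C₂(t) = C_in[1 − (τ₁ e^(−t/τ₁) − τ₂ e^(−t/τ₂))/(τ₁ − τ₂)].
At t = 110: e^(−t/τ₁) = 0.061197, e^(−t/τ₂) = 0.021569.
C₂ = 1.68·[1 − (39.375·0.061197 − 28.672·0.021569)/(10.703)] = 1.68·0.83264 = 1.3988 mol/L.

1.40 mol/L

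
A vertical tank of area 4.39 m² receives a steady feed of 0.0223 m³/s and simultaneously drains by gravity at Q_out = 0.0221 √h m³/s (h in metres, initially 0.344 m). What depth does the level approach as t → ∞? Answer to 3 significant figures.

Level balance: A dh/dt = 0.0223 − 0.0221 √h. Setting dh/dt = 0:
Q_in = 0.0221 √h_ss ⇒ √h_ss = 0.0223/0.0221 = 1.0090.
h_ss = 1.0090² = 1.0182 m. (Since h₀ = 0.344 m < h_ss, the level will rise toward this value.)

1.02 m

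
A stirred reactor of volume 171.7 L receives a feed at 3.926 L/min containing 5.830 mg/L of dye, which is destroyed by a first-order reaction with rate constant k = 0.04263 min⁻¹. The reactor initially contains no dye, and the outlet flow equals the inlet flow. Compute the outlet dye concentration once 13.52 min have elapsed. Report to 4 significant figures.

1.196 mg/L

V dC/dt = Q(C_in − C) − k V C.
dC/dt = (Q/V) C_in − (Q/V + k) C; effective rate a = Q/V + k = 0.0228655 + 0.04263 = 0.0654955 min⁻¹.
C_ss = Q C_in/(Q + kV) = 2.03534 mg/L; C(t) = C_ss + (C₀ − C_ss) e^(−a t).
C(13.52) = 2.03534 + (-2.03534)·e^(−0.0654955·13.52) = 2.03534 + (-2.03534)·0.412508 = 1.19575 mg/L.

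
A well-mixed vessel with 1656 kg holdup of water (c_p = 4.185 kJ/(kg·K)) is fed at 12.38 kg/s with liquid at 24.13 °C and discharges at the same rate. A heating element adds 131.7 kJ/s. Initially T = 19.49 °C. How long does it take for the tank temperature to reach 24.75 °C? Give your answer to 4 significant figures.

176.3 s

M c_p dT/dt = ṁ c_p (T_in − T) + Q̇.
τ = M/ṁ = 133.764 s; T_ss = T_in + Q̇/(ṁ c_p) = 26.6720 °C.
T(t) = T_ss + (T₀ − T_ss) e^(−t/τ). Set T = 24.75:
e^(−t/τ) = (24.75 − 26.6720)/(19.49 − 26.6720) = 0.267610
t = −133.764 · ln(0.267610) = 176.331 s.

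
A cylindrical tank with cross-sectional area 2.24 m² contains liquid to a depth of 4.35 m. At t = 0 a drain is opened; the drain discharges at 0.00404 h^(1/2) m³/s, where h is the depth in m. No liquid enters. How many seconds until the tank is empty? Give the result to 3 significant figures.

2310 s

Unsteady balance on liquid volume: A dh/dt = −0.00404 √h.
This is separable: 2 d(√h)/dt = −0.00404/A, so √h = √h₀ − (0.00404/(2A)) t.
Set h = 0: 2√h₀ = (0.00404/A) t_empty ⇒ t_empty = 2A√h₀/0.00404.
t_empty = 2·2.24·√4.35/0.00404 = 4.4800·2.0857/0.00404 = 2312.8 s.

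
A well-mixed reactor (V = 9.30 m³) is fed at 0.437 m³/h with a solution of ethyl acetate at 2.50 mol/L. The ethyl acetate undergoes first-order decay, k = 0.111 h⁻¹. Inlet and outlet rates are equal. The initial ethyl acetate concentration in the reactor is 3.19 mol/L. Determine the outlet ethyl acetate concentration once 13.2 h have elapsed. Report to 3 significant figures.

1.05 mol/L

V dC/dt = Q(C_in − C) − k V C.
This is linear with rate a = Q/V + k = 0.15799 h⁻¹.
C_ss = Q C_in/(Q + kV) = 0.74355 mol/L; C(t) = C_ss + (C₀ − C_ss) e^(−a t).
C(13.2) = 0.74355 + (2.4464)·e^(−0.15799·13.2) = 0.74355 + (2.4464)·0.12425 = 1.0475 mol/L.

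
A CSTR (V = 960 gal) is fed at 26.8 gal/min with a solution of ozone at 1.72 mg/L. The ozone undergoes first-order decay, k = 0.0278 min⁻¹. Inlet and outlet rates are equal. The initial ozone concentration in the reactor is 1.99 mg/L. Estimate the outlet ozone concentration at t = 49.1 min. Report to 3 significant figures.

V dC/dt = Q(C_in − C) − k V C.
dC/dt = (Q/V) C_in − (Q/V + k) C; effective rate a = Q/V + k = 0.027917 + 0.0278 = 0.055717 min⁻¹.
C_ss = Q C_in/(Q + kV) = 0.86180 mg/L; C(t) = C_ss + (C₀ − C_ss) e^(−a t).
C(49.1) = 0.86180 + (1.1282)·e^(−0.055717·49.1) = 0.86180 + (1.1282)·0.064849 = 0.93496 mg/L.

0.935 mg/L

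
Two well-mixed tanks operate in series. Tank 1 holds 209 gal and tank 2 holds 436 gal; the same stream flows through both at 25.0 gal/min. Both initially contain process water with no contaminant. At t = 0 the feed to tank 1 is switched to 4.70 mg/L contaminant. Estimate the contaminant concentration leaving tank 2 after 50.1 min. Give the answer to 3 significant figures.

4.20 mg/L

Species balance on tank i: dCᵢ/dt = (Cᵢ₋₁ − Cᵢ)/τᵢ with τᵢ = Vᵢ/Q.
τ₁ = 209/25.0 = 8.3600 min; τ₂ = 436/25.0 = 17.440 min.
Tank 1: C₁ = C_in(1 − e^(−t/τ₁)). Tank 2 (τ₁ ≠ τ₂): C₂ = C_in[1 − (τ₁ e^(−t/τ₁) − τ₂ e^(−t/τ₂))/(τ₁ − τ₂)].
At t = 50.1: e^(−t/τ₁) = 0.0024966, e^(−t/τ₂) = 0.056546.
C₂ = 4.70·[1 − (8.3600·0.0024966 − 17.440·0.056546)/(-9.0800)] = 4.70·0.89369 = 4.2003 mg/L.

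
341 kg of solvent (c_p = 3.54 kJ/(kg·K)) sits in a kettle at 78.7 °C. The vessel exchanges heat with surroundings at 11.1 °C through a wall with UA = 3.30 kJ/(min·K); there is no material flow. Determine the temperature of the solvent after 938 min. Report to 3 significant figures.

First-law balance (no shaft work): M c_p dT/dt = −UA(T − T_amb).
dT/dt = (T_ss − T)/τ with T_ss = T_amb = 11.100 °C, τ = M c_p/UA = 341·3.54/3.30 = 365.80 min.
Integrating: T(t) = T_ss + (T₀ − T_ss) e^(−t/τ).
T(938) = 11.100 + (67.600)·0.076977 = 16.304 °C.

16.3 °C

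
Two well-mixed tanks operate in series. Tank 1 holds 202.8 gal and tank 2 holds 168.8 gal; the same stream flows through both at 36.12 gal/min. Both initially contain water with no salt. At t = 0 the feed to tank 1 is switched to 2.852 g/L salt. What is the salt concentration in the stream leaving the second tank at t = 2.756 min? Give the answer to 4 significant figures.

0.2904 g/L

Each tank obeys Vᵢ dCᵢ/dt = Q(Cᵢ₋₁ − Cᵢ), so τᵢ = Vᵢ/Q.
τ₁ = 202.8/36.12 = 5.61462 min; τ₂ = 168.8/36.12 = 4.67331 min.
Solving the cascade with C₁(0)=C₂(0)=0 gives C₂(t) = C_in[1 − (τ₁ e^(−t/τ₁) − τ₂ e^(−t/τ₂))/(τ₁ − τ₂)].
At t = 2.756: e^(−t/τ₁) = 0.612099, e^(−t/τ₂) = 0.554476.
C₂ = 2.852·[1 − (5.61462·0.612099 − 4.67331·0.554476)/(0.941307)] = 2.852·0.101821 = 0.290393 g/L.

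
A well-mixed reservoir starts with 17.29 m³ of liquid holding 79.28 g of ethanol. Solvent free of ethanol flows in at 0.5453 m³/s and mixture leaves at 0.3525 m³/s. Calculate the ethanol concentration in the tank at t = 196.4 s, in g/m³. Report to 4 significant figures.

0.1724 g/m³

Total volume: dV/dt = Q_in − Q_out = 0.192800 m³/s, so V(t) = 17.29 + 0.192800 t and V(196.4) = 55.1559 m³.
Solute balance: dm/dt = 0 − Q_out C = −Q_out m/V(t).
dm/m = −Q_out dt/(V₀ + 0.192800 t); integrating gives ln(m/m₀) = −(Q_out/(Q_in−Q_out)) ln(V/V₀).
m = m₀ (V₀/V)^(Q_out/(Q_in−Q_out)) = 79.28 × (17.29/55.1559)^(1.82832) = 9.50739 g.
C = m/V = 9.50739/55.1559 = 0.172373 g/m³.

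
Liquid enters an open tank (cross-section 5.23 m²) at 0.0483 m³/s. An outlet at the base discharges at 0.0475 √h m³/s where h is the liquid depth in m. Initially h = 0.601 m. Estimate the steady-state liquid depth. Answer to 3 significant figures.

A dh/dt = Q_in − 0.0475 √h. Steady state requires inflow = outflow:
Q_in = 0.0475 √h_ss ⇒ √h_ss = 0.0483/0.0475 = 1.0168.
h_ss = 1.0168² = 1.0340 m. (Since h₀ = 0.601 m < h_ss, the level will rise toward this value.)

1.03 m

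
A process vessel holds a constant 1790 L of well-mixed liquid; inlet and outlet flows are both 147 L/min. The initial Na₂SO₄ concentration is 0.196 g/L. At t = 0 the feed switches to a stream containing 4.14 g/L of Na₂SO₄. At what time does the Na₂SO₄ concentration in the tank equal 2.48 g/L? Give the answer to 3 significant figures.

Species balance: V dC/dt = Q(C_in − C) ⇒ τ = V/Q = 12.177 min.
C(t) = C_in + (C₀ − C_in) e^(−t/τ). Set C = 2.48 and solve for t:
e^(−t/τ) = (C − C_in)/(C₀ − C_in) = (2.48 − 4.14)/(0.196 − 4.14) = 0.42089
t = −τ ln(…) = 12.177 × 0.86538 = 10.538 min.

10.5 min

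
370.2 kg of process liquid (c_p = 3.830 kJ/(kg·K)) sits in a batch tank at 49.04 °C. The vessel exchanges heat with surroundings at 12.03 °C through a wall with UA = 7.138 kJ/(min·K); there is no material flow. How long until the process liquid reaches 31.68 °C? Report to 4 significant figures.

Lumped-capacitance energy balance: M c_p dT/dt = UA(T_amb − T).
τ = M c_p/UA = 198.636 min; T_ss = T_amb = 12.0300 °C.
T(t) = T_ss + (T₀ − T_ss)e^(−t/τ); set T = 31.68:
t = −τ ln[(T − T_ss)/(T₀ − T_ss)] = −198.636 · ln(0.530938) = 125.759 min.

125.8 min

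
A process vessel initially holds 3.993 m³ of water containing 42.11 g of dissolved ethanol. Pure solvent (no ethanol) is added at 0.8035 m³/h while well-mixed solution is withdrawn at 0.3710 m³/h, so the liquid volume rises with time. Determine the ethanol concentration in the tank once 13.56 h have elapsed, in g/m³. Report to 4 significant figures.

1.968 g/m³

Total volume: dV/dt = Q_in − Q_out = 0.432500 m³/h, so V(t) = 3.993 + 0.432500 t and V(13.56) = 9.85770 m³.
Species balance (pure solvent in): dm/dt = −Q_out · m/V(t).
dm/m = −Q_out dt/(V₀ + 0.432500 t); integrating gives ln(m/m₀) = −(Q_out/(Q_in−Q_out)) ln(V/V₀).
m = m₀ (V₀/V)^(Q_out/(Q_in−Q_out)) = 42.11 × (3.993/9.85770)^(0.857803) = 19.3962 g.
C = m/V = 19.3962/9.85770 = 1.96762 g/m³.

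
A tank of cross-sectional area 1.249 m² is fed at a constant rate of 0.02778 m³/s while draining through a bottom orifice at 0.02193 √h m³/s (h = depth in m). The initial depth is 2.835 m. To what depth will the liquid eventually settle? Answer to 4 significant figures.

1.605 m

Level balance: A dh/dt = 0.02778 − 0.02193 √h. Setting dh/dt = 0:
Q_in = 0.02193 √h_ss ⇒ √h_ss = 0.02778/0.02193 = 1.26676.
h_ss = 1.26676² = 1.60468 m. (Since h₀ = 2.835 m > h_ss, the level will fall toward this value.)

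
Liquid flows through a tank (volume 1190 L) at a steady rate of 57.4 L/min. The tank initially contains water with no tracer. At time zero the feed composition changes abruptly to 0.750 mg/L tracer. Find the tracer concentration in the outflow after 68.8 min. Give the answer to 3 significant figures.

0.723 mg/L

Transient balance on the dissolved component: V dC/dt = Q(C_in − C).
So dC/dt = (C_in − C)/τ with τ = V/Q = 1190/57.4 = 20.732 min.
This is linear first-order; C(t) = C_in + (C₀ − C_in) e^(−t/τ).
C(68.8) = 0.750 + (0 − 0.750)·e^(−68.8/20.732) = 0.750 + (-0.75000)·0.036204 = 0.72285 mg/L.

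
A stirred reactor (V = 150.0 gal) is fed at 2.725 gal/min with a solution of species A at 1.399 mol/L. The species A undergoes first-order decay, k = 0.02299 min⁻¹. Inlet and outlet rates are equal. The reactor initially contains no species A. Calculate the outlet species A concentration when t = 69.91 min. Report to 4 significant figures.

Accumulation = in − out − consumed: V dC/dt = Q C_in − Q C − k V C.
dC/dt = (Q/V) C_in − (Q/V + k) C; effective rate a = Q/V + k = 0.0181667 + 0.02299 = 0.0411567 min⁻¹.
C_ss = Q C_in/(Q + kV) = 0.617522 mol/L; C(t) = C_ss + (C₀ − C_ss) e^(−a t).
C(69.91) = 0.617522 + (-0.617522)·e^(−0.0411567·69.91) = 0.617522 + (-0.617522)·0.0562886 = 0.582763 mol/L.

0.5828 mol/L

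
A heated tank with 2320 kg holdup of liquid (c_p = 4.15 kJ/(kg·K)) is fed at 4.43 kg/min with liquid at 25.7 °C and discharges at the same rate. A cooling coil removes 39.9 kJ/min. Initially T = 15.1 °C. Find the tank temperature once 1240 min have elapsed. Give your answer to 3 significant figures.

M c_p dT/dt = ṁ c_p (T_in − T) − Q̇.
Rearrange: dT/dt = (T_ss − T)/τ with τ = M/ṁ = 523.70 min and T_ss = T_in − Q̇/(ṁ c_p) = 23.530 °C.
Solution: T(t) = T_ss + (T₀ − T_ss) e^(−t/τ).
T(1240) = 23.530 + (-8.4297)·e^(−1240/523.70) = 23.530 + (-8.4297)·0.093690 = 22.740 °C.

22.7 °C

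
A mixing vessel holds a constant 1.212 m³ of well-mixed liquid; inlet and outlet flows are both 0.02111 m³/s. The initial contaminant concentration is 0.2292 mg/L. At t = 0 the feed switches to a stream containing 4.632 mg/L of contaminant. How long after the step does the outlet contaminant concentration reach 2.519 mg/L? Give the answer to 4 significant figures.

Species balance on the tank: V dC/dt = Q(C_in − C), so τ = V/Q = 57.4135 s.
C(t) = C_in + (C₀ − C_in) e^(−t/τ). Set C = 2.519 and solve for t:
e^(−t/τ) = (C − C_in)/(C₀ − C_in) = (2.519 − 4.632)/(0.2292 − 4.632) = 0.479922
t = −τ ln(…) = 57.4135 × 0.734132 = 42.1491 s.

42.15 s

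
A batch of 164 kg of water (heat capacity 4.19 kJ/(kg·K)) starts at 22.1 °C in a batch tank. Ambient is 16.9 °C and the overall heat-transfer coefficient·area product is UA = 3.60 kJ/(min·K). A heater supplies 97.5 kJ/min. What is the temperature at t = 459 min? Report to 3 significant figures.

M c_p dT/dt = −UA(T − T_amb) + Q̇.
dT/dt = (T_ss − T)/τ with T_ss = T_amb + Q̇/UA = 16.9 + 97.5/3.60 = 43.983 °C, τ = M c_p/UA = 164·4.19/3.60 = 190.88 min.
This is linear first-order; T(t) = T_ss + (T₀ − T_ss) e^(−t/τ).
T(459) = 43.983 + (-21.883)·0.090294 = 42.007 °C.

42.0 °C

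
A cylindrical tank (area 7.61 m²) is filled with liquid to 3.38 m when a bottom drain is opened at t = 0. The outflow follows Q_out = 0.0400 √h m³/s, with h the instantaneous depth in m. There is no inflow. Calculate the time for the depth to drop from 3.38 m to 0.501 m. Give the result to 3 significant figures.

430 s

Mass balance (ρ constant): A dh/dt = −0.0400 √h.
Separate and integrate: 2(√h − √h₀) = −(0.0400/A) t.
t = 2A(√h₀ − √h)/0.0400 = 2·7.61·(√3.38 − √0.501)/0.0400
  = 15.220 × (1.8385 − 0.70781) / 0.0400 = 430.22 s.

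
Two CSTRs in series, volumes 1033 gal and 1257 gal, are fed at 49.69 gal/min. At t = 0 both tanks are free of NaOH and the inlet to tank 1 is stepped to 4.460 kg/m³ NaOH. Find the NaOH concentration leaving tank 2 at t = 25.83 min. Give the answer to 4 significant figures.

1.382 kg/m³

Time constants: τᵢ = Vᵢ/Q for each well-mixed tank.
τ₁ = 1033/49.69 = 20.7889 min; τ₂ = 1257/49.69 = 25.2968 min.
Tank 1: C₁ = C_in(1 − e^(−t/τ₁)). Tank 2 (τ₁ ≠ τ₂): C₂ = C_in[1 − (τ₁ e^(−t/τ₁) − τ₂ e^(−t/τ₂))/(τ₁ − τ₂)].
At t = 25.83: e^(−t/τ₁) = 0.288664, e^(−t/τ₂) = 0.360207.
C₂ = 4.460·[1 − (20.7889·0.288664 − 25.2968·0.360207)/(-4.50795)] = 4.460·0.309866 = 1.38200 kg/m³.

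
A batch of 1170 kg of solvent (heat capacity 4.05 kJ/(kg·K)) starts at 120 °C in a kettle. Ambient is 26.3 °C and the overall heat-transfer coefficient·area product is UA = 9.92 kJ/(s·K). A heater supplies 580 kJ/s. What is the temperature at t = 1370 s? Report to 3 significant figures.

86.8 °C

First-law balance (no shaft work): M c_p dT/dt = −UA(T − T_amb) + Q̇.
dT/dt = (T_ss − T)/τ with T_ss = T_amb + Q̇/UA = 26.3 + 580/9.92 = 84.768 °C, τ = M c_p/UA = 1170·4.05/9.92 = 477.67 s.
T approaches T_ss exponentially: T(t) = T_ss + (T₀ − T_ss) e^(−t/τ).
T(1370) = 84.768 + (35.232)·0.056808 = 86.769 °C.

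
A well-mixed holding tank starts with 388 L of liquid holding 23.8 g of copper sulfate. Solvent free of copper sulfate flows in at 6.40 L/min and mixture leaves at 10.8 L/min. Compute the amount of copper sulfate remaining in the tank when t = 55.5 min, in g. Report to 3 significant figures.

Let m(t) be the amount of copper sulfate. Volume: V(t) = V₀ + (Q_in − Q_out) t = 388 − 4.4000 t; V(55.5) = 143.80 L.
Species balance (pure solvent in): dm/dt = −Q_out · m/V(t).
dm/m = −Q_out dt/(V₀ − 4.4000 t); integrating gives ln(m/m₀) = −(Q_out/(Q_in−Q_out)) ln(V/V₀).
m = m₀ (V₀/V)^(Q_out/(Q_in−Q_out)) = 23.8 × (388/143.80)^(-2.4545) = 2.0820 g.

2.08 g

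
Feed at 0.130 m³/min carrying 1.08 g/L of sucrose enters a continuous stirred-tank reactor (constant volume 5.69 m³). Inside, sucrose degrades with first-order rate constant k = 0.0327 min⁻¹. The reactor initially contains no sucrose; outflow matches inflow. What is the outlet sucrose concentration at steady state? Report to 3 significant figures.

V dC/dt = Q(C_in − C) − k V C.
Steady state (dC/dt = 0): C_ss = Q C_in/(Q + kV) = C_in/(1 + kV/Q).
C_ss = 0.130·1.08/(0.130 + 0.0327·5.69) = 0.14040/0.31606 = 0.44422 g/L.

0.444 g/L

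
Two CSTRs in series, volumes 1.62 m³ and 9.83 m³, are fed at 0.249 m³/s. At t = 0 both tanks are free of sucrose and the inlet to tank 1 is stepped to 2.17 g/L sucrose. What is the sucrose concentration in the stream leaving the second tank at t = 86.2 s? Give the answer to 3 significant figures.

1.88 g/L

Time constants: τᵢ = Vᵢ/Q for each well-mixed tank.
τ₁ = 1.62/0.249 = 6.5060 s; τ₂ = 9.83/0.249 = 39.478 s.
Tank 1: C₁ = C_in(1 − e^(−t/τ₁)). Tank 2 (τ₁ ≠ τ₂): C₂ = C_in[1 − (τ₁ e^(−t/τ₁) − τ₂ e^(−t/τ₂))/(τ₁ − τ₂)].
At t = 86.2: e^(−t/τ₁) = 1.7617e-06, e^(−t/τ₂) = 0.11265.
C₂ = 2.17·[1 − (6.5060·1.7617e-06 − 39.478·0.11265)/(-32.972)] = 2.17·0.86513 = 1.8773 g/L.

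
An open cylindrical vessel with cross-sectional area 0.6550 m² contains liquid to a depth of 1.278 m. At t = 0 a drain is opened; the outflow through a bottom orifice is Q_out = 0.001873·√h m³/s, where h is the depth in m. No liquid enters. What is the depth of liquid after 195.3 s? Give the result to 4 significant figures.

0.7246 m

Volume balance on the tank: A dh/dt = −0.001873 √h.
∫ h^(−1/2) dh = −(0.001873/A) ∫ dt, giving 2√h = 2√h₀ − (0.001873/A) t.
√h = √1.278 − 0.001873·195.3/(2·0.6550) = 1.13049 − 0.279234 = 0.851252.
h = 0.851252² = 0.724631 m.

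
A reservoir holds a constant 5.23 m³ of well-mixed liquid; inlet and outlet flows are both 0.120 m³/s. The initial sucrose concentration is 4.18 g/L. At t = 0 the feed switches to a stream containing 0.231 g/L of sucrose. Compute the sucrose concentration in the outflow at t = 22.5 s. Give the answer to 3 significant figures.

Transient balance on the dissolved component: V dC/dt = Q(C_in − C).
So dC/dt = (C_in − C)/τ with τ = V/Q = 5.23/0.120 = 43.583 s.
This is linear first-order; C(t) = C_in + (C₀ − C_in) e^(−t/τ).
C(22.5) = 0.231 + (4.18 − 0.231)·e^(−22.5/43.583) = 0.231 + (3.9490)·0.59675 = 2.5876 g/L.

2.59 g/L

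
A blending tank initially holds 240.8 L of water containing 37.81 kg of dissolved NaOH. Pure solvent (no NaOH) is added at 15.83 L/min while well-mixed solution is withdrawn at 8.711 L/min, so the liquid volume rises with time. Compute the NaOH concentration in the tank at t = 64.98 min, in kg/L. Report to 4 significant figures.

Let m(t) be the amount of NaOH. Volume: V(t) = V₀ + (Q_in − Q_out) t = 240.8 + 7.11900 t; V(64.98) = 703.393 L.
Species balance (pure solvent in): dm/dt = −Q_out · m/V(t).
Separate: dm/m = −Q_out dt/V(t) ⇒ ln(m/m₀) = −(Q_out/(Q_in−Q_out)) ln(V/V₀).
m = m₀ (V₀/V)^(Q_out/(Q_in−Q_out)) = 37.81 × (240.8/703.393)^(1.22363) = 10.1849 kg.
C = m/V = 10.1849/703.393 = 0.0144797 kg/L.

0.01448 kg/L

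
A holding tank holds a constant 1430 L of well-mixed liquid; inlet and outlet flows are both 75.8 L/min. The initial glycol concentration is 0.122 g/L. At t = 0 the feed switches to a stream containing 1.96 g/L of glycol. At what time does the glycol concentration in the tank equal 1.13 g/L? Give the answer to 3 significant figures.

Species balance: V dC/dt = Q(C_in − C) ⇒ τ = V/Q = 18.865 min.
C(t) = C_in + (C₀ − C_in) e^(−t/τ). Set C = 1.13 and solve for t:
e^(−t/τ) = (C − C_in)/(C₀ − C_in) = (1.13 − 1.96)/(0.122 − 1.96) = 0.45158
t = −τ ln(…) = 18.865 × 0.79501 = 14.998 min.

15.0 min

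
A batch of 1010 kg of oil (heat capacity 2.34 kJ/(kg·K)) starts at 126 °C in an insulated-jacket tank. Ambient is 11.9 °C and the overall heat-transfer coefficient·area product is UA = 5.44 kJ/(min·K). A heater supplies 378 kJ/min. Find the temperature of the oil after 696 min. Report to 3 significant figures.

Heat balance on the well-mixed liquid: M c_p dT/dt = −UA(T − T_amb) + Q̇.
dT/dt = (T_ss − T)/τ with T_ss = T_amb + Q̇/UA = 11.9 + 378/5.44 = 81.385 °C, τ = M c_p/UA = 1010·2.34/5.44 = 434.45 min.
T approaches T_ss exponentially: T(t) = T_ss + (T₀ − T_ss) e^(−t/τ).
T(696) = 81.385 + (44.615)·0.20149 = 90.375 °C.

90.4 °C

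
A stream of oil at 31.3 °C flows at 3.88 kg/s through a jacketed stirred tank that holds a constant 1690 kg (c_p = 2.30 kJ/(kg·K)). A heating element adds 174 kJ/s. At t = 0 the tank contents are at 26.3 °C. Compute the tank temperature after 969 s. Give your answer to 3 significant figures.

48.1 °C

M c_p dT/dt = ṁ c_p (T_in − T) + Q̇.
τ = M/ṁ = 435.57 s; T_ss = T_in + Q̇/(ṁ c_p) = 31.3 + 174/(3.88·2.30) = 50.798 °C.
This is linear first-order; T(t) = T_ss + (T₀ − T_ss) e^(−t/τ).
T(969) = 50.798 + (-24.498)·e^(−969/435.57) = 50.798 + (-24.498)·0.10810 = 48.150 °C.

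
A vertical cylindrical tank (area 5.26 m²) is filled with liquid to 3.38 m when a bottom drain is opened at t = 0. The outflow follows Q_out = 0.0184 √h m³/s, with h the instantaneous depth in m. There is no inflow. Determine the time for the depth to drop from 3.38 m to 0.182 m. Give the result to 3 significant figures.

A dh/dt = −Q_out = −0.0184 √h.
Separate and integrate: 2(√h − √h₀) = −(0.0184/A) t.
t = 2A(√h₀ − √h)/0.0184 = 2·5.26·(√3.38 − √0.182)/0.0184
  = 10.520 × (1.8385 − 0.42661) / 0.0184 = 807.22 s.

807 s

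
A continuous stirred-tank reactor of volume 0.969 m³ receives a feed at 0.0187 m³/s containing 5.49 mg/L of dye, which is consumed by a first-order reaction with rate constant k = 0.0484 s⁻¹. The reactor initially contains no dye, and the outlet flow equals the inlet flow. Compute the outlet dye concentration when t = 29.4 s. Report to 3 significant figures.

V dC/dt = Q(C_in − C) − k V C.
This is linear with rate a = Q/V + k = 0.067698 s⁻¹.
C_ss = Q C_in/(Q + kV) = 1.5650 mg/L; C(t) = C_ss + (C₀ − C_ss) e^(−a t).
C(29.4) = 1.5650 + (-1.5650)·e^(−0.067698·29.4) = 1.5650 + (-1.5650)·0.13665 = 1.3511 mg/L.

1.35 mg/L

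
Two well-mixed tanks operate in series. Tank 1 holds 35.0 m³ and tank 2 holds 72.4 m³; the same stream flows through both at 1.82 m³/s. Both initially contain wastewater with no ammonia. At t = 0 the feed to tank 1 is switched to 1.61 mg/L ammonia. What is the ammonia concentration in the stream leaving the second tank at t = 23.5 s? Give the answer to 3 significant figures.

0.328 mg/L

Species balance on tank i: dCᵢ/dt = (Cᵢ₋₁ − Cᵢ)/τᵢ with τᵢ = Vᵢ/Q.
τ₁ = 35.0/1.82 = 19.231 s; τ₂ = 72.4/1.82 = 39.780 s.
Solving the cascade with C₁(0)=C₂(0)=0 gives C₂(t) = C_in[1 − (τ₁ e^(−t/τ₁) − τ₂ e^(−t/τ₂))/(τ₁ − τ₂)].
At t = 23.5: e^(−t/τ₁) = 0.29464, e^(−t/τ₂) = 0.55391.
C₂ = 1.61·[1 − (19.231·0.29464 − 39.780·0.55391)/(-20.549)] = 1.61·0.20345 = 0.32755 mg/L.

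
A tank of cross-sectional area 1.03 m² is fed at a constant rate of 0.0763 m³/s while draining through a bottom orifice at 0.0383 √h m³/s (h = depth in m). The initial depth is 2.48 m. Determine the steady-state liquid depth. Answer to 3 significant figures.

3.97 m

Unsteady balance on liquid volume: A dh/dt = Q_in − 0.0383 √h. At steady state dh/dt = 0:
Q_in = 0.0383 √h_ss ⇒ √h_ss = 0.0763/0.0383 = 1.9922.
h_ss = 1.9922² = 3.9687 m. (Since h₀ = 2.48 m < h_ss, the level will rise toward this value.)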